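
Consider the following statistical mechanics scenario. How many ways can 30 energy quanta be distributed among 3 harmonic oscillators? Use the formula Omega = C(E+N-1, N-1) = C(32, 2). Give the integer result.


Step 1: Use binomial coefficient C(32, 2)
Step 2: Numerator = 32! / 30!
Step 3: Denominator = 2!
Step 4: Omega = 496

496


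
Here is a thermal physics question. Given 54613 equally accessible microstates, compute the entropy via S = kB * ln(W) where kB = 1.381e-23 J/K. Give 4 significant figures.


Step 1: ln(W) = ln(54613) = 10.91
Step 2: S = kB * ln(W) = 1.381e-23 * 10.91
Step 3: S = 1.506e-22 J/K

1.506e-22


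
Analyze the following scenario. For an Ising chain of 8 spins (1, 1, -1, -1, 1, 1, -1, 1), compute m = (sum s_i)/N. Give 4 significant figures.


Step 1: Count up spins (+1): 5, down spins (-1): 3
Step 2: Total magnetization M = 5 - 3 = 2
Step 3: m = M/N = 2/8 = 0.25

0.25


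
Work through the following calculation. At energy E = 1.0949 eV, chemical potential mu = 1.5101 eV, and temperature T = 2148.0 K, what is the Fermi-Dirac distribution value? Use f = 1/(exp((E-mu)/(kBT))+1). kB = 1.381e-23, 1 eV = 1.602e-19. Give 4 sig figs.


Step 1: (E - mu) = 1.0949 - 1.5101 = -0.4152 eV
Step 2: Convert: (E-mu)*eV = -6.652e-20 J
Step 3: x = (E-mu)*eV/(kB*T) = -2.242
Step 4: f = 1/(exp(-2.242)+1) = 0.904

0.904


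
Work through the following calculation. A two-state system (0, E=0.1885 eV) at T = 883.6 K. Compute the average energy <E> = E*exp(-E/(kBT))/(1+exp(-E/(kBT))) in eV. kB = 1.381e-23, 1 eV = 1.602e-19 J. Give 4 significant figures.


Step 1: beta*E = 0.1885*1.602e-19/(1.381e-23*883.6) = 2.475
Step 2: exp(-beta*E) = 0.08419
Step 3: <E> = 0.1885*0.08419/(1+0.08419) = 0.01464 eV

0.01464


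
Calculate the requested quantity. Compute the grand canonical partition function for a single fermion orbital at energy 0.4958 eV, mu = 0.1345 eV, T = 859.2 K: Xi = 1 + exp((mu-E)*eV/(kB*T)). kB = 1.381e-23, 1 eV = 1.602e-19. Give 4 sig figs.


Step 1: (mu - E) = 0.1345 - 0.4958 = -0.3613 eV
Step 2: x = (mu-E)*eV/(kB*T) = -0.3613*1.602e-19/(1.381e-23*859.2) = -4.878
Step 3: exp(x) = 0.007612
Step 4: Xi = 1 + 0.007612 = 1.008

1.008


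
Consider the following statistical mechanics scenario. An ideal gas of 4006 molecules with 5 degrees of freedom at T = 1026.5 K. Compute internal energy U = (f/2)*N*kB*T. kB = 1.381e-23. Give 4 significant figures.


Step 1: f/2 = 5/2 = 2.5
Step 2: N*kB*T = 4006*1.381e-23*1026.5 = 5.679e-17
Step 3: U = 2.5 * 5.679e-17 = 1.42e-16 J

1.42e-16


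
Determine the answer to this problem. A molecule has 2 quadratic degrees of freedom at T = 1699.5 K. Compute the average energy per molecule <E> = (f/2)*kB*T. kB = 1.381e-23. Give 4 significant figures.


Step 1: f/2 = 2/2 = 1
Step 2: kB*T = 1.381e-23 * 1699.5 = 2.347e-20
Step 3: <E> = 1 * 2.347e-20 = 2.347e-20 J

2.347e-20


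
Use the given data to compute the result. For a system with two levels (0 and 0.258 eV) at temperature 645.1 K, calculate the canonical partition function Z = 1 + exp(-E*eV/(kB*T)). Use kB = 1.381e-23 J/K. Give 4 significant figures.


Step 1: Compute beta*E = E*eV/(kB*T) = 0.258*1.602e-19/(1.381e-23*645.1) = 4.639
Step 2: exp(-beta*E) = exp(-4.639) = 0.009664
Step 3: Z = 1 + 0.009664 = 1.01

1.01


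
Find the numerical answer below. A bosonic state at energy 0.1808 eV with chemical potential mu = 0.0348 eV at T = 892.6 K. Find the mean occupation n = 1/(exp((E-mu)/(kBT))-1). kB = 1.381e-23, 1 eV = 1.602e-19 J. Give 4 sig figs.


Step 1: (E - mu) = 0.146 eV
Step 2: x = (E-mu)*eV/(kB*T) = 0.146*1.602e-19/(1.381e-23*892.6) = 1.897
Step 3: exp(x) = 6.669
Step 4: n = 1/(exp(x)-1) = 0.1764

0.1764


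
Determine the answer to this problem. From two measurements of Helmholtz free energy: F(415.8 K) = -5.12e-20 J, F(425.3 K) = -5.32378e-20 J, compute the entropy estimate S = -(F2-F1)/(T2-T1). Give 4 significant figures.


Step 1: dF = F2 - F1 = -5.32378e-20 - (-5.12e-20) = -2.0378e-21 J
Step 2: dT = T2 - T1 = 425.3 - 415.8 = 9.5 K
Step 3: S = -dF/dT = -(-2.0378e-21)/9.5 = 2.145e-22 J/K

2.145e-22


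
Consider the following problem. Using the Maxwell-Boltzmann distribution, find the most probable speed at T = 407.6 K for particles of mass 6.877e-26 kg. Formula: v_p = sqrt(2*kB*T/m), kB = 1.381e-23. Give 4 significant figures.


Step 1: Numerator = 2*kB*T = 2*1.381e-23*407.6 = 1.126e-20
Step 2: Ratio = 1.126e-20 / 6.877e-26 = 1.637e+05
Step 3: v_p = sqrt(1.637e+05) = 404.6 m/s

404.6


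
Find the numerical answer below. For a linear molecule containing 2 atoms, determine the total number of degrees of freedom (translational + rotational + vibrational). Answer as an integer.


Step 1: Translational DOF = 3
Step 2: Rotational DOF (linear) = 2
Step 3: Vibrational DOF = 3*2 - 5 = 1
Step 4: Total = 3 + 2 + 1 = 6

6


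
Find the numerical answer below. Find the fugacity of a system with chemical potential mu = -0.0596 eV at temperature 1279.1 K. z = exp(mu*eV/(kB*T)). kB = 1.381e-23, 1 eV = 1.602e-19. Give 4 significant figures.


Step 1: Convert mu to Joules: -0.0596*1.602e-19 = -9.548e-21 J
Step 2: kB*T = 1.381e-23*1279.1 = 1.766e-20 J
Step 3: mu/(kB*T) = -0.5405
Step 4: z = exp(-0.5405) = 0.5824

0.5824


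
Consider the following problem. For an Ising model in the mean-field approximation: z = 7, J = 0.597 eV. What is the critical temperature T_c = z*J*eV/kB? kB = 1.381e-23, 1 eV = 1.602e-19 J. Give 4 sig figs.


Step 1: z*J = 7*0.597 = 4.179 eV
Step 2: Convert to Joules: 4.179*1.602e-19 = 6.695e-19 J
Step 3: T_c = 6.695e-19 / 1.381e-23 = 4.848e+04 K

4.848e+04


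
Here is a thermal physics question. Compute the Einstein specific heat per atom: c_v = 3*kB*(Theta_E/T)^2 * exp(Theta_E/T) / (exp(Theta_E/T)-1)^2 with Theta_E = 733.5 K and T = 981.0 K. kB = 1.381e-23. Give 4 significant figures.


Step 1: x = Theta_E/T = 733.5/981.0 = 0.7477
Step 2: x^2 = 0.5591
Step 3: exp(x) = 2.112
Step 4: c_v = 3*1.381e-23*0.5591*2.112/(2.112-1)^2 = 3.955e-23

3.955e-23


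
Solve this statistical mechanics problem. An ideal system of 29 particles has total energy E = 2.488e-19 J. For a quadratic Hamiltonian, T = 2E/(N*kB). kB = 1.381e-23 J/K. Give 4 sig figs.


Step 1: Numerator = 2*E = 2*2.488e-19 = 4.976e-19 J
Step 2: Denominator = N*kB = 29*1.381e-23 = 4.005e-22
Step 3: T = 4.976e-19 / 4.005e-22 = 1242 K

1242


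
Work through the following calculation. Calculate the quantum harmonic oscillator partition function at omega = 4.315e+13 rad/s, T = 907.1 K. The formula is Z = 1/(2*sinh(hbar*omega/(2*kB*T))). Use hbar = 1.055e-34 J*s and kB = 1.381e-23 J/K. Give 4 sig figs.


Step 1: Compute x = hbar*omega/(kB*T) = 1.055e-34*4.315e+13/(1.381e-23*907.1) = 0.3634
Step 2: x/2 = 0.1817
Step 3: sinh(x/2) = 0.1827
Step 4: Z = 1/(2*0.1827) = 2.737

2.737


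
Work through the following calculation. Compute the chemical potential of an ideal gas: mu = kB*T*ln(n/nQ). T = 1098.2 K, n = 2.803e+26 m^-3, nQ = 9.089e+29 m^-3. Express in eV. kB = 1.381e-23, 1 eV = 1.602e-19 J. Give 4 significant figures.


Step 1: n/nQ = 2.803e+26/9.089e+29 = 0.0003084
Step 2: ln(n/nQ) = -8.084
Step 3: mu = kB*T*ln(n/nQ) = 1.517e-20*-8.084 = -1.226e-19 J
Step 4: Convert to eV: -1.226e-19/1.602e-19 = -0.7653 eV

-0.7653


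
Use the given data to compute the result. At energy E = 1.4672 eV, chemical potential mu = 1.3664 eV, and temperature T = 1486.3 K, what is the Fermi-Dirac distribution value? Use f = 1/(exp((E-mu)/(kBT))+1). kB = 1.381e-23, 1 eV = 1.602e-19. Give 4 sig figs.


Step 1: (E - mu) = 1.4672 - 1.3664 = 0.1008 eV
Step 2: Convert: (E-mu)*eV = 1.615e-20 J
Step 3: x = (E-mu)*eV/(kB*T) = 0.7867
Step 4: f = 1/(exp(0.7867)+1) = 0.3129

0.3129


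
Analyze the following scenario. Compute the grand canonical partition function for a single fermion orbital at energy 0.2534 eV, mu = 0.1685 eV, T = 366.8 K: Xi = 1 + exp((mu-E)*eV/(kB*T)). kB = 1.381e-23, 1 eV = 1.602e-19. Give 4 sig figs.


Step 1: (mu - E) = 0.1685 - 0.2534 = -0.0849 eV
Step 2: x = (mu-E)*eV/(kB*T) = -0.0849*1.602e-19/(1.381e-23*366.8) = -2.685
Step 3: exp(x) = 0.06822
Step 4: Xi = 1 + 0.06822 = 1.068

1.068


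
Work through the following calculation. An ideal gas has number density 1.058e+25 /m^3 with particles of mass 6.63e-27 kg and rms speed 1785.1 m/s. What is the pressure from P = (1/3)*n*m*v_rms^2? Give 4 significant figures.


Step 1: v_rms^2 = 1785.1^2 = 3.187e+06
Step 2: n*m = 1.058e+25*6.63e-27 = 0.07015
Step 3: P = (1/3)*0.07015*3.187e+06 = 7.451e+04 Pa

7.451e+04


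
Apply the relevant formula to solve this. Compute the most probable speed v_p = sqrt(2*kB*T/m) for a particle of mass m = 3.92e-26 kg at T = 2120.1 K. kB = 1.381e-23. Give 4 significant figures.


Step 1: Numerator = 2*kB*T = 2*1.381e-23*2120.1 = 5.856e-20
Step 2: Ratio = 5.856e-20 / 3.92e-26 = 1.494e+06
Step 3: v_p = sqrt(1.494e+06) = 1222 m/s

1222


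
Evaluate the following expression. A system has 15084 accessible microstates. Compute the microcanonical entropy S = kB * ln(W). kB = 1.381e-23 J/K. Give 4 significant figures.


Step 1: ln(W) = ln(15084) = 9.621
Step 2: S = kB * ln(W) = 1.381e-23 * 9.621
Step 3: S = 1.329e-22 J/K

1.329e-22


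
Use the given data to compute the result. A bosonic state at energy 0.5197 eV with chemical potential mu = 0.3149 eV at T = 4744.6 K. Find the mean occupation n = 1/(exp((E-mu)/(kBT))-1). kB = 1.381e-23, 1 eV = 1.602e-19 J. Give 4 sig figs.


Step 1: (E - mu) = 0.2048 eV
Step 2: x = (E-mu)*eV/(kB*T) = 0.2048*1.602e-19/(1.381e-23*4744.6) = 0.5007
Step 3: exp(x) = 1.65
Step 4: n = 1/(exp(x)-1) = 1.539

1.539


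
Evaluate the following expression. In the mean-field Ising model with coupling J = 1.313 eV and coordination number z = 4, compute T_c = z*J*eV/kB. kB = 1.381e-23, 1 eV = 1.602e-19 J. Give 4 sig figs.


Step 1: z*J = 4*1.313 = 5.252 eV
Step 2: Convert to Joules: 5.252*1.602e-19 = 8.414e-19 J
Step 3: T_c = 8.414e-19 / 1.381e-23 = 6.092e+04 K

6.092e+04


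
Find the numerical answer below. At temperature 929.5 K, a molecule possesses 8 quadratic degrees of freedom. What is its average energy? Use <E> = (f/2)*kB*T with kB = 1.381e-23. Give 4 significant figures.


Step 1: f/2 = 8/2 = 4
Step 2: kB*T = 1.381e-23 * 929.5 = 1.284e-20
Step 3: <E> = 4 * 1.284e-20 = 5.135e-20 J

5.135e-20


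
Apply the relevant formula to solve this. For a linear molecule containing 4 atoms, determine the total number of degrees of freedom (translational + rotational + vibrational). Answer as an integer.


Step 1: Translational DOF = 3
Step 2: Rotational DOF (linear) = 2
Step 3: Vibrational DOF = 3*4 - 5 = 7
Step 4: Total = 3 + 2 + 7 = 12

12


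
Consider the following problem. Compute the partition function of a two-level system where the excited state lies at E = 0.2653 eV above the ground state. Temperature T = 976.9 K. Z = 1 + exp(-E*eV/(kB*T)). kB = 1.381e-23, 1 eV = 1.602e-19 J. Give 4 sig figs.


Step 1: Compute beta*E = E*eV/(kB*T) = 0.2653*1.602e-19/(1.381e-23*976.9) = 3.15
Step 2: exp(-beta*E) = exp(-3.15) = 0.04284
Step 3: Z = 1 + 0.04284 = 1.043

1.043


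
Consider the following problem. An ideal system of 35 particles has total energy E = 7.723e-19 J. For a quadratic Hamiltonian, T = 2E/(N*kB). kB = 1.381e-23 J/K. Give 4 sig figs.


Step 1: Numerator = 2*E = 2*7.723e-19 = 1.545e-18 J
Step 2: Denominator = N*kB = 35*1.381e-23 = 4.833e-22
Step 3: T = 1.545e-18 / 4.833e-22 = 3196 K

3196


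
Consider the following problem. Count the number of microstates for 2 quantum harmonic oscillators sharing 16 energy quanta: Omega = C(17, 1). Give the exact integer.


Step 1: Use binomial coefficient C(17, 1)
Step 2: Numerator = 17! / 16!
Step 3: Denominator = 1!
Step 4: Omega = 17

17


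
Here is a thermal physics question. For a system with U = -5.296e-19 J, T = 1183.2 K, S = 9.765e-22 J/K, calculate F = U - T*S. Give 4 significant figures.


Step 1: T*S = 1183.2 * 9.765e-22 = 1.155e-18 J
Step 2: F = U - T*S = -5.296e-19 - 1.155e-18
Step 3: F = -1.685e-18 J

-1.685e-18


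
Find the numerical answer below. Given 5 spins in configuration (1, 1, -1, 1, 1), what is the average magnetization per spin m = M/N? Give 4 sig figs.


Step 1: Count up spins (+1): 4, down spins (-1): 1
Step 2: Total magnetization M = 4 - 1 = 3
Step 3: m = M/N = 3/5 = 0.6

0.6


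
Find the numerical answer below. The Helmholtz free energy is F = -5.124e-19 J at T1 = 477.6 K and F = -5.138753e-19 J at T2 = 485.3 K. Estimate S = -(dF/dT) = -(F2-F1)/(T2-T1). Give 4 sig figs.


Step 1: dF = F2 - F1 = -5.138753e-19 - (-5.124e-19) = -1.4753e-21 J
Step 2: dT = T2 - T1 = 485.3 - 477.6 = 7.7 K
Step 3: S = -dF/dT = -(-1.4753e-21)/7.7 = 1.916e-22 J/K

1.916e-22


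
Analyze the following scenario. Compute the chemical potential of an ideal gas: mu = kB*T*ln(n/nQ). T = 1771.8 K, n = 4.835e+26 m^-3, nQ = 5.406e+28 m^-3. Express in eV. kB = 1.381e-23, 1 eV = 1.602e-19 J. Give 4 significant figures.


Step 1: n/nQ = 4.835e+26/5.406e+28 = 0.008944
Step 2: ln(n/nQ) = -4.717
Step 3: mu = kB*T*ln(n/nQ) = 2.447e-20*-4.717 = -1.154e-19 J
Step 4: Convert to eV: -1.154e-19/1.602e-19 = -0.7204 eV

-0.7204


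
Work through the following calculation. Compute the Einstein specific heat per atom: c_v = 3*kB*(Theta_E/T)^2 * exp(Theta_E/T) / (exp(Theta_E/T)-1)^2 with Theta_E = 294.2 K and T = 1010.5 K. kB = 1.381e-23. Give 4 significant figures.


Step 1: x = Theta_E/T = 294.2/1010.5 = 0.2911
Step 2: x^2 = 0.08476
Step 3: exp(x) = 1.338
Step 4: c_v = 3*1.381e-23*0.08476*1.338/(1.338-1)^2 = 4.114e-23

4.114e-23


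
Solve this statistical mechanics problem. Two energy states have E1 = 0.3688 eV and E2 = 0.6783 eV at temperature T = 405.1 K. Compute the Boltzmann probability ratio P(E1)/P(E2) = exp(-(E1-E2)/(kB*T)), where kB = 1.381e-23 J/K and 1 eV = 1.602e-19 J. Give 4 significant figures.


Step 1: Compute energy difference dE = E1 - E2 = 0.3688 - 0.6783 = -0.3095 eV
Step 2: Convert to Joules: dE_J = -0.3095 * 1.602e-19 = -4.958e-20 J
Step 3: Compute exponent = -dE_J / (kB * T) = -(-4.958e-20) / (1.381e-23 * 405.1) = 8.863
Step 4: P(E1)/P(E2) = exp(8.863) = 7064

7064


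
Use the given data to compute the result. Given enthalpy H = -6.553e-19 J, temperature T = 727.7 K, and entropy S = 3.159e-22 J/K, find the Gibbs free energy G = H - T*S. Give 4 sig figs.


Step 1: T*S = 727.7 * 3.159e-22 = 2.299e-19 J
Step 2: G = H - T*S = -6.553e-19 - 2.299e-19
Step 3: G = -8.852e-19 J

-8.852e-19


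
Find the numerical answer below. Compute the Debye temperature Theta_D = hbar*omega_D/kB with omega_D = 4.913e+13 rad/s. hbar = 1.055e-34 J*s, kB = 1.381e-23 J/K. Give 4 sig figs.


Step 1: hbar*omega_D = 1.055e-34 * 4.913e+13 = 5.183e-21 J
Step 2: Theta_D = 5.183e-21 / 1.381e-23
Step 3: Theta_D = 375.3 K

375.3


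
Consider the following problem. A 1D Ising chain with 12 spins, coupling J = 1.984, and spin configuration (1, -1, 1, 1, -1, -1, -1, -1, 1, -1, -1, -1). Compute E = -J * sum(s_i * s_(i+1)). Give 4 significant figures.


Step 1: Nearest-neighbor products: -1, -1, 1, -1, 1, 1, 1, -1, -1, 1, 1
Step 2: Sum of products = 1
Step 3: E = -1.984 * 1 = -1.984

-1.984


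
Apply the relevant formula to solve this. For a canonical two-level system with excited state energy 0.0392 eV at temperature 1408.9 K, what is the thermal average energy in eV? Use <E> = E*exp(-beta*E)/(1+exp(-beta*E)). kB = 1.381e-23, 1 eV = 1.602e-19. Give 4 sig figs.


Step 1: beta*E = 0.0392*1.602e-19/(1.381e-23*1408.9) = 0.3228
Step 2: exp(-beta*E) = 0.7242
Step 3: <E> = 0.0392*0.7242/(1+0.7242) = 0.01646 eV

0.01646


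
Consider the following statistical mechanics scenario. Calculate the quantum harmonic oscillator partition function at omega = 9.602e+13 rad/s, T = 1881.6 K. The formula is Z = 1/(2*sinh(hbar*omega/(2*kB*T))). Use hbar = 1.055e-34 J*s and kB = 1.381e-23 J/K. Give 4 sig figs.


Step 1: Compute x = hbar*omega/(kB*T) = 1.055e-34*9.602e+13/(1.381e-23*1881.6) = 0.3898
Step 2: x/2 = 0.1949
Step 3: sinh(x/2) = 0.1962
Step 4: Z = 1/(2*0.1962) = 2.549

2.549


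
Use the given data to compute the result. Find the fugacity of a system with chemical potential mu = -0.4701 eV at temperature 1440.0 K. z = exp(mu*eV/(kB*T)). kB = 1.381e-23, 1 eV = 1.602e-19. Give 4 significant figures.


Step 1: Convert mu to Joules: -0.4701*1.602e-19 = -7.531e-20 J
Step 2: kB*T = 1.381e-23*1440.0 = 1.989e-20 J
Step 3: mu/(kB*T) = -3.787
Step 4: z = exp(-3.787) = 0.02266

0.02266


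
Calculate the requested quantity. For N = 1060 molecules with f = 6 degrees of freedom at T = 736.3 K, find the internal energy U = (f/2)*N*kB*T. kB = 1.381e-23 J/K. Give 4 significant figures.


Step 1: f/2 = 6/2 = 3.0
Step 2: N*kB*T = 1060*1.381e-23*736.3 = 1.078e-17
Step 3: U = 3.0 * 1.078e-17 = 3.234e-17 J

3.234e-17


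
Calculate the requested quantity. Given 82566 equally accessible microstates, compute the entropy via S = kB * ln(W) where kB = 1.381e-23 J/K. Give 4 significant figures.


Step 1: ln(W) = ln(82566) = 11.32
Step 2: S = kB * ln(W) = 1.381e-23 * 11.32
Step 3: S = 1.563e-22 J/K

1.563e-22


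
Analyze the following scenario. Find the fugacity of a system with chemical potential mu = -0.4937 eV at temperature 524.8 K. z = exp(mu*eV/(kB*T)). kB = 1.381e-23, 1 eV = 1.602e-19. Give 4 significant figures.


Step 1: Convert mu to Joules: -0.4937*1.602e-19 = -7.909e-20 J
Step 2: kB*T = 1.381e-23*524.8 = 7.247e-21 J
Step 3: mu/(kB*T) = -10.91
Step 4: z = exp(-10.91) = 1.822e-05

1.822e-05


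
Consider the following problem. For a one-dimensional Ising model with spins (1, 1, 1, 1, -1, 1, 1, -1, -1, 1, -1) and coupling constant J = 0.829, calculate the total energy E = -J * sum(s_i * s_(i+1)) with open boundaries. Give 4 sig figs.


Step 1: Nearest-neighbor products: 1, 1, 1, -1, -1, 1, -1, 1, -1, -1
Step 2: Sum of products = 0
Step 3: E = -0.829 * 0 = 0

0


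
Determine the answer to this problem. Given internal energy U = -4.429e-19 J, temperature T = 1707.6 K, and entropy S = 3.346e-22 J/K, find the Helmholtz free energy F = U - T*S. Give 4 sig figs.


Step 1: T*S = 1707.6 * 3.346e-22 = 5.714e-19 J
Step 2: F = U - T*S = -4.429e-19 - 5.714e-19
Step 3: F = -1.014e-18 J

-1.014e-18


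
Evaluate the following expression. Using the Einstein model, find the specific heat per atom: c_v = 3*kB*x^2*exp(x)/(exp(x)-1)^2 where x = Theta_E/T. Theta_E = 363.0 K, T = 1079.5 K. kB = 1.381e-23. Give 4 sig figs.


Step 1: x = Theta_E/T = 363.0/1079.5 = 0.3363
Step 2: x^2 = 0.1131
Step 3: exp(x) = 1.4
Step 4: c_v = 3*1.381e-23*0.1131*1.4/(1.4-1)^2 = 4.104e-23

4.104e-23


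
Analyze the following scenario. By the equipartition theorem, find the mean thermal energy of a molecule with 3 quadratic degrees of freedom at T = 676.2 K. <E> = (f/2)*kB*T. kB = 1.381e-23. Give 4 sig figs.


Step 1: f/2 = 3/2 = 1.5
Step 2: kB*T = 1.381e-23 * 676.2 = 9.338e-21
Step 3: <E> = 1.5 * 9.338e-21 = 1.401e-20 J

1.401e-20


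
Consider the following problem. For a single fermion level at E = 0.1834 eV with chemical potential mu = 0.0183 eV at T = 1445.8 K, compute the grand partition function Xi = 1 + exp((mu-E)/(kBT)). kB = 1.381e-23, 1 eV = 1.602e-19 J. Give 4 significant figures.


Step 1: (mu - E) = 0.0183 - 0.1834 = -0.1651 eV
Step 2: x = (mu-E)*eV/(kB*T) = -0.1651*1.602e-19/(1.381e-23*1445.8) = -1.325
Step 3: exp(x) = 0.2659
Step 4: Xi = 1 + 0.2659 = 1.266

1.266


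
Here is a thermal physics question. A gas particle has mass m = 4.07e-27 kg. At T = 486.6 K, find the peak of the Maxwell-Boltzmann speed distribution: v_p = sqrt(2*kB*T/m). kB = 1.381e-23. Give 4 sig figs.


Step 1: Numerator = 2*kB*T = 2*1.381e-23*486.6 = 1.344e-20
Step 2: Ratio = 1.344e-20 / 4.07e-27 = 3.302e+06
Step 3: v_p = sqrt(3.302e+06) = 1817 m/s

1817


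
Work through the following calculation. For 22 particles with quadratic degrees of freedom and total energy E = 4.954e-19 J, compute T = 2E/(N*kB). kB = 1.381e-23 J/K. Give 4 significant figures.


Step 1: Numerator = 2*E = 2*4.954e-19 = 9.908e-19 J
Step 2: Denominator = N*kB = 22*1.381e-23 = 3.038e-22
Step 3: T = 9.908e-19 / 3.038e-22 = 3261 K

3261


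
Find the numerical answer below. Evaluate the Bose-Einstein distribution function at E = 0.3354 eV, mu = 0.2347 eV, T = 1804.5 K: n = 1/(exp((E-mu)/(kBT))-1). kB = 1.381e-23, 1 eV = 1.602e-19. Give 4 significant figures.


Step 1: (E - mu) = 0.1007 eV
Step 2: x = (E-mu)*eV/(kB*T) = 0.1007*1.602e-19/(1.381e-23*1804.5) = 0.6474
Step 3: exp(x) = 1.91
Step 4: n = 1/(exp(x)-1) = 1.098

1.098


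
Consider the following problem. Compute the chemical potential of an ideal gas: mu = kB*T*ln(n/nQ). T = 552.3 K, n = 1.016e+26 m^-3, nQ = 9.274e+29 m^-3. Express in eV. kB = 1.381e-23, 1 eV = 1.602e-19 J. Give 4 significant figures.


Step 1: n/nQ = 1.016e+26/9.274e+29 = 0.0001096
Step 2: ln(n/nQ) = -9.119
Step 3: mu = kB*T*ln(n/nQ) = 7.627e-21*-9.119 = -6.955e-20 J
Step 4: Convert to eV: -6.955e-20/1.602e-19 = -0.4342 eV

-0.4342


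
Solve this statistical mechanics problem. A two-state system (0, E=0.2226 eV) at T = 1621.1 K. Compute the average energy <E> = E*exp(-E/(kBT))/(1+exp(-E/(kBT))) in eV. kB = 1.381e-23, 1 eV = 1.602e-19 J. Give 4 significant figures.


Step 1: beta*E = 0.2226*1.602e-19/(1.381e-23*1621.1) = 1.593
Step 2: exp(-beta*E) = 0.2033
Step 3: <E> = 0.2226*0.2033/(1+0.2033) = 0.03761 eV

0.03761


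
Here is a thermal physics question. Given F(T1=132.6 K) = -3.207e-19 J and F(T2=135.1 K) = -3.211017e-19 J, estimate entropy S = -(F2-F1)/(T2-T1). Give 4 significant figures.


Step 1: dF = F2 - F1 = -3.211017e-19 - (-3.207e-19) = -4.017e-22 J
Step 2: dT = T2 - T1 = 135.1 - 132.6 = 2.5 K
Step 3: S = -dF/dT = -(-4.017e-22)/2.5 = 1.607e-22 J/K

1.607e-22


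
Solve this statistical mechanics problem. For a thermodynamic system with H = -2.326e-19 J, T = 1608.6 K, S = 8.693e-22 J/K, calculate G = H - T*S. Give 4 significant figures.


Step 1: T*S = 1608.6 * 8.693e-22 = 1.398e-18 J
Step 2: G = H - T*S = -2.326e-19 - 1.398e-18
Step 3: G = -1.631e-18 J

-1.631e-18


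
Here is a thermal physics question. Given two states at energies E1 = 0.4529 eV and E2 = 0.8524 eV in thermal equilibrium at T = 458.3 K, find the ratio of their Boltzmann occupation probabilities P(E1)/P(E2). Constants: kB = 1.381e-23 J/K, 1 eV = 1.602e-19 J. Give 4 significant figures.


Step 1: Compute energy difference dE = E1 - E2 = 0.4529 - 0.8524 = -0.3995 eV
Step 2: Convert to Joules: dE_J = -0.3995 * 1.602e-19 = -6.4e-20 J
Step 3: Compute exponent = -dE_J / (kB * T) = -(-6.4e-20) / (1.381e-23 * 458.3) = 10.11
Step 4: P(E1)/P(E2) = exp(10.11) = 2.464e+04

2.464e+04


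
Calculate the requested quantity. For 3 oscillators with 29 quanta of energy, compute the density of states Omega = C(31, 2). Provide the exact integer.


Step 1: Use binomial coefficient C(31, 2)
Step 2: Numerator = 31! / 29!
Step 3: Denominator = 2!
Step 4: Omega = 465

465


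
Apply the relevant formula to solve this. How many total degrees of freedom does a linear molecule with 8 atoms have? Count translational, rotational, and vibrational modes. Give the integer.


Step 1: Translational DOF = 3
Step 2: Rotational DOF (linear) = 2
Step 3: Vibrational DOF = 3*8 - 5 = 19
Step 4: Total = 3 + 2 + 19 = 24

24


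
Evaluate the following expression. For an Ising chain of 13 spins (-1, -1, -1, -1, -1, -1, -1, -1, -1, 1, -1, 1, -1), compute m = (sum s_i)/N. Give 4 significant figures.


Step 1: Count up spins (+1): 2, down spins (-1): 11
Step 2: Total magnetization M = 2 - 11 = -9
Step 3: m = M/N = -9/13 = -0.6923

-0.6923


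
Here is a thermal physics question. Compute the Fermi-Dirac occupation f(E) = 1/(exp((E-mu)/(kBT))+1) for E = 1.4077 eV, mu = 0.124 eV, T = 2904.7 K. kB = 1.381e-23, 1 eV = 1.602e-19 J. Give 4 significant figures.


Step 1: (E - mu) = 1.4077 - 0.124 = 1.284 eV
Step 2: Convert: (E-mu)*eV = 2.056e-19 J
Step 3: x = (E-mu)*eV/(kB*T) = 5.127
Step 4: f = 1/(exp(5.127)+1) = 0.005902

0.005902


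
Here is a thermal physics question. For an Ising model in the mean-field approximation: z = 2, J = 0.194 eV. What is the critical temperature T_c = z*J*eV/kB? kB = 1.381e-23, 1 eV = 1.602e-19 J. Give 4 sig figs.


Step 1: z*J = 2*0.194 = 0.388 eV
Step 2: Convert to Joules: 0.388*1.602e-19 = 6.216e-20 J
Step 3: T_c = 6.216e-20 / 1.381e-23 = 4501 K

4501


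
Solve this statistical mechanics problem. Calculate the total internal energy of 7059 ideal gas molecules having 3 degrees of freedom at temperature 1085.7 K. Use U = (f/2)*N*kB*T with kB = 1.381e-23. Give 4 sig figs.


Step 1: f/2 = 3/2 = 1.5
Step 2: N*kB*T = 7059*1.381e-23*1085.7 = 1.058e-16
Step 3: U = 1.5 * 1.058e-16 = 1.588e-16 J

1.588e-16


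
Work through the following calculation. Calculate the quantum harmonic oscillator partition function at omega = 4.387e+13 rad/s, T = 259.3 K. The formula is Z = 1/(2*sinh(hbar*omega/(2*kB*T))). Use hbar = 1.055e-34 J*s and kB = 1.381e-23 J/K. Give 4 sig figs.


Step 1: Compute x = hbar*omega/(kB*T) = 1.055e-34*4.387e+13/(1.381e-23*259.3) = 1.292
Step 2: x/2 = 0.6462
Step 3: sinh(x/2) = 0.6922
Step 4: Z = 1/(2*0.6922) = 0.7224

0.7224


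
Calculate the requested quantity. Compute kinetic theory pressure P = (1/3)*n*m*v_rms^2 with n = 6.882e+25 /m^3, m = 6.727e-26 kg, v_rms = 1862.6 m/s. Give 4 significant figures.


Step 1: v_rms^2 = 1862.6^2 = 3.469e+06
Step 2: n*m = 6.882e+25*6.727e-26 = 4.63
Step 3: P = (1/3)*4.63*3.469e+06 = 5.354e+06 Pa

5.354e+06


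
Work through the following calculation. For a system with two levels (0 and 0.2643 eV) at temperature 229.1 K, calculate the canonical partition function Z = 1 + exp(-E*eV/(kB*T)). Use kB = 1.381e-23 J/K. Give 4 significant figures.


Step 1: Compute beta*E = E*eV/(kB*T) = 0.2643*1.602e-19/(1.381e-23*229.1) = 13.38
Step 2: exp(-beta*E) = exp(-13.38) = 1.542e-06
Step 3: Z = 1 + 1.542e-06 = 1

1


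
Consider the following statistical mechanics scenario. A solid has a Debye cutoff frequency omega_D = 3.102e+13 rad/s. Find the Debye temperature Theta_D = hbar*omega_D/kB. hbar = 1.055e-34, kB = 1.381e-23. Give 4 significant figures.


Step 1: hbar*omega_D = 1.055e-34 * 3.102e+13 = 3.273e-21 J
Step 2: Theta_D = 3.273e-21 / 1.381e-23
Step 3: Theta_D = 237 K

237


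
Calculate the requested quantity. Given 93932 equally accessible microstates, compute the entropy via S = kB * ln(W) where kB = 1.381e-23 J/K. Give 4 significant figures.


Step 1: ln(W) = ln(93932) = 11.45
Step 2: S = kB * ln(W) = 1.381e-23 * 11.45
Step 3: S = 1.581e-22 J/K

1.581e-22


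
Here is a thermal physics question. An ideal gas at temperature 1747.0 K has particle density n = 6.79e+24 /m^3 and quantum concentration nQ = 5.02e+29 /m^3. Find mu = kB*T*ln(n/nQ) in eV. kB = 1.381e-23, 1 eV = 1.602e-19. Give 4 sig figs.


Step 1: n/nQ = 6.79e+24/5.02e+29 = 1.353e-05
Step 2: ln(n/nQ) = -11.21
Step 3: mu = kB*T*ln(n/nQ) = 2.413e-20*-11.21 = -2.705e-19 J
Step 4: Convert to eV: -2.705e-19/1.602e-19 = -1.688 eV

-1.688


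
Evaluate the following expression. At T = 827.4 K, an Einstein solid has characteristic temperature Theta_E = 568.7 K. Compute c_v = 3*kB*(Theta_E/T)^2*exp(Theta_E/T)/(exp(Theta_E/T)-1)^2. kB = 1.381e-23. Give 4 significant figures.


Step 1: x = Theta_E/T = 568.7/827.4 = 0.6873
Step 2: x^2 = 0.4724
Step 3: exp(x) = 1.988
Step 4: c_v = 3*1.381e-23*0.4724*1.988/(1.988-1)^2 = 3.984e-23

3.984e-23


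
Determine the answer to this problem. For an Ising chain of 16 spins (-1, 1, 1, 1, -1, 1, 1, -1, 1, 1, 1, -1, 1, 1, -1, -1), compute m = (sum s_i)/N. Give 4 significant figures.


Step 1: Count up spins (+1): 10, down spins (-1): 6
Step 2: Total magnetization M = 10 - 6 = 4
Step 3: m = M/N = 4/16 = 0.25

0.25


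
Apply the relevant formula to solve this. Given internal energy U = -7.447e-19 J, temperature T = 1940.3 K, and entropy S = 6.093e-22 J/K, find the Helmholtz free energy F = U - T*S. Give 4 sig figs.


Step 1: T*S = 1940.3 * 6.093e-22 = 1.182e-18 J
Step 2: F = U - T*S = -7.447e-19 - 1.182e-18
Step 3: F = -1.927e-18 J

-1.927e-18


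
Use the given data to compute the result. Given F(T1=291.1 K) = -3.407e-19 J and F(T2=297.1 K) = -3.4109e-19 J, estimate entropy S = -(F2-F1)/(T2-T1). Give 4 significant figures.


Step 1: dF = F2 - F1 = -3.4109e-19 - (-3.407e-19) = -3.9e-22 J
Step 2: dT = T2 - T1 = 297.1 - 291.1 = 6 K
Step 3: S = -dF/dT = -(-3.9e-22)/6 = 6.5e-23 J/K

6.5e-23


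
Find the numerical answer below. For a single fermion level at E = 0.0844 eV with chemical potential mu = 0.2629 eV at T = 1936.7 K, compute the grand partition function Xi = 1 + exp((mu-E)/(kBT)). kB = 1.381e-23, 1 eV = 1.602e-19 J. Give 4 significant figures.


Step 1: (mu - E) = 0.2629 - 0.0844 = 0.1785 eV
Step 2: x = (mu-E)*eV/(kB*T) = 0.1785*1.602e-19/(1.381e-23*1936.7) = 1.069
Step 3: exp(x) = 2.913
Step 4: Xi = 1 + 2.913 = 3.913

3.913


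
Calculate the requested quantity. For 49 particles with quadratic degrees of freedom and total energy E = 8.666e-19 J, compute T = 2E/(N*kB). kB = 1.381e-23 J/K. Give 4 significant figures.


Step 1: Numerator = 2*E = 2*8.666e-19 = 1.733e-18 J
Step 2: Denominator = N*kB = 49*1.381e-23 = 6.767e-22
Step 3: T = 1.733e-18 / 6.767e-22 = 2561 K

2561


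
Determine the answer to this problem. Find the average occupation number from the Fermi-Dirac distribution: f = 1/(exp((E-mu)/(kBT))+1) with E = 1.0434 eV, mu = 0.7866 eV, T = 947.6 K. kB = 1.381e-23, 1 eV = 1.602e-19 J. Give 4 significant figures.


Step 1: (E - mu) = 1.0434 - 0.7866 = 0.2568 eV
Step 2: Convert: (E-mu)*eV = 4.114e-20 J
Step 3: x = (E-mu)*eV/(kB*T) = 3.144
Step 4: f = 1/(exp(3.144)+1) = 0.04134

0.04134


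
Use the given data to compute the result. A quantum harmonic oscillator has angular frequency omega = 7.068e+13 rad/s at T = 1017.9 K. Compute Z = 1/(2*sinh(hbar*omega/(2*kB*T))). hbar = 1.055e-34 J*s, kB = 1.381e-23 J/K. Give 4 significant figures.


Step 1: Compute x = hbar*omega/(kB*T) = 1.055e-34*7.068e+13/(1.381e-23*1017.9) = 0.5305
Step 2: x/2 = 0.2652
Step 3: sinh(x/2) = 0.2683
Step 4: Z = 1/(2*0.2683) = 1.863

1.863


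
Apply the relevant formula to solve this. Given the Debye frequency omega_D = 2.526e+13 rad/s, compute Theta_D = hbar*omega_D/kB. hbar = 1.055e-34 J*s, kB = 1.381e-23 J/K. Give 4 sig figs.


Step 1: hbar*omega_D = 1.055e-34 * 2.526e+13 = 2.665e-21 J
Step 2: Theta_D = 2.665e-21 / 1.381e-23
Step 3: Theta_D = 193 K

193


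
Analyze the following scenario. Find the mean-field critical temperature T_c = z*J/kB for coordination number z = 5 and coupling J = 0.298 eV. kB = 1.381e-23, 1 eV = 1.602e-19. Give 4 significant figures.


Step 1: z*J = 5*0.298 = 1.49 eV
Step 2: Convert to Joules: 1.49*1.602e-19 = 2.387e-19 J
Step 3: T_c = 2.387e-19 / 1.381e-23 = 1.728e+04 K

1.728e+04


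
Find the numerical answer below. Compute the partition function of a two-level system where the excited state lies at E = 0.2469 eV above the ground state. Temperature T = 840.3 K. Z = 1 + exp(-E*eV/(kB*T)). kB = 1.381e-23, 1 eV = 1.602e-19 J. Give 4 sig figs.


Step 1: Compute beta*E = E*eV/(kB*T) = 0.2469*1.602e-19/(1.381e-23*840.3) = 3.408
Step 2: exp(-beta*E) = exp(-3.408) = 0.03309
Step 3: Z = 1 + 0.03309 = 1.033

1.033


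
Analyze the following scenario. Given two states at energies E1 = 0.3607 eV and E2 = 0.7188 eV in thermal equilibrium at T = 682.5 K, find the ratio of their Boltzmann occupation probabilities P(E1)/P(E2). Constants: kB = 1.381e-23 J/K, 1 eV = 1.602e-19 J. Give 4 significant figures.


Step 1: Compute energy difference dE = E1 - E2 = 0.3607 - 0.7188 = -0.3581 eV
Step 2: Convert to Joules: dE_J = -0.3581 * 1.602e-19 = -5.737e-20 J
Step 3: Compute exponent = -dE_J / (kB * T) = -(-5.737e-20) / (1.381e-23 * 682.5) = 6.087
Step 4: P(E1)/P(E2) = exp(6.087) = 439.9

439.9


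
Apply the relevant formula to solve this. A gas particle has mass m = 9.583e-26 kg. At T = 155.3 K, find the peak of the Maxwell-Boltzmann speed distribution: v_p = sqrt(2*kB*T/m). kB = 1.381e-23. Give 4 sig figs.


Step 1: Numerator = 2*kB*T = 2*1.381e-23*155.3 = 4.289e-21
Step 2: Ratio = 4.289e-21 / 9.583e-26 = 4.476e+04
Step 3: v_p = sqrt(4.476e+04) = 211.6 m/s

211.6


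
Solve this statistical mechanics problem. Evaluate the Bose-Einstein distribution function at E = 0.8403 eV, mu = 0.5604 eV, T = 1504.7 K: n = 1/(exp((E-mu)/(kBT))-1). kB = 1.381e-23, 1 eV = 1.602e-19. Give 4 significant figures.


Step 1: (E - mu) = 0.2799 eV
Step 2: x = (E-mu)*eV/(kB*T) = 0.2799*1.602e-19/(1.381e-23*1504.7) = 2.158
Step 3: exp(x) = 8.653
Step 4: n = 1/(exp(x)-1) = 0.1307

0.1307


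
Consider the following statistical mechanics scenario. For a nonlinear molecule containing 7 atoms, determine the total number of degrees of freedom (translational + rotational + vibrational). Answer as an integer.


Step 1: Translational DOF = 3
Step 2: Rotational DOF (nonlinear) = 3
Step 3: Vibrational DOF = 3*7 - 6 = 15
Step 4: Total = 3 + 3 + 15 = 21

21


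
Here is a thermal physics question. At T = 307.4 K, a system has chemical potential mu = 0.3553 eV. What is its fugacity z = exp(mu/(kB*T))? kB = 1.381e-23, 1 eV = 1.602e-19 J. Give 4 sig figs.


Step 1: Convert mu to Joules: 0.3553*1.602e-19 = 5.692e-20 J
Step 2: kB*T = 1.381e-23*307.4 = 4.245e-21 J
Step 3: mu/(kB*T) = 13.41
Step 4: z = exp(13.41) = 6.652e+05

6.652e+05


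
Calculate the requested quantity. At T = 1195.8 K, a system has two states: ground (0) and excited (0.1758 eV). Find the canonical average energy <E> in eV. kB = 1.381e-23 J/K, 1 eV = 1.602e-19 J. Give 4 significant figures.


Step 1: beta*E = 0.1758*1.602e-19/(1.381e-23*1195.8) = 1.705
Step 2: exp(-beta*E) = 0.1817
Step 3: <E> = 0.1758*0.1817/(1+0.1817) = 0.02703 eV

0.02703


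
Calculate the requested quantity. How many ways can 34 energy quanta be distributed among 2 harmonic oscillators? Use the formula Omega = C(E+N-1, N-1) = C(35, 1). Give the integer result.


Step 1: Use binomial coefficient C(35, 1)
Step 2: Numerator = 35! / 34!
Step 3: Denominator = 1!
Step 4: Omega = 35

35


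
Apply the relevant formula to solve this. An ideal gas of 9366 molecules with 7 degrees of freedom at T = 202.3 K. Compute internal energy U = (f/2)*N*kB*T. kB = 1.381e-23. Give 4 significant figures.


Step 1: f/2 = 7/2 = 3.5
Step 2: N*kB*T = 9366*1.381e-23*202.3 = 2.617e-17
Step 3: U = 3.5 * 2.617e-17 = 9.158e-17 J

9.158e-17


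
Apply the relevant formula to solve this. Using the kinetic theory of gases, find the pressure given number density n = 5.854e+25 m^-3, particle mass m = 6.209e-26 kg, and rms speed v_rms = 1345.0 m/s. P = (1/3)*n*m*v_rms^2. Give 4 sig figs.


Step 1: v_rms^2 = 1345.0^2 = 1.809e+06
Step 2: n*m = 5.854e+25*6.209e-26 = 3.635
Step 3: P = (1/3)*3.635*1.809e+06 = 2.192e+06 Pa

2.192e+06


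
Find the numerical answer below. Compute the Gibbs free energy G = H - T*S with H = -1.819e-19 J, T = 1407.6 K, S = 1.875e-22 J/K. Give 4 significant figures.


Step 1: T*S = 1407.6 * 1.875e-22 = 2.639e-19 J
Step 2: G = H - T*S = -1.819e-19 - 2.639e-19
Step 3: G = -4.458e-19 J

-4.458e-19


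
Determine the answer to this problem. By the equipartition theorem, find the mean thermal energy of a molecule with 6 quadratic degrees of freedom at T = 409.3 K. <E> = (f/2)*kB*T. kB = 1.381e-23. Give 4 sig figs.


Step 1: f/2 = 6/2 = 3
Step 2: kB*T = 1.381e-23 * 409.3 = 5.652e-21
Step 3: <E> = 3 * 5.652e-21 = 1.696e-20 J

1.696e-20


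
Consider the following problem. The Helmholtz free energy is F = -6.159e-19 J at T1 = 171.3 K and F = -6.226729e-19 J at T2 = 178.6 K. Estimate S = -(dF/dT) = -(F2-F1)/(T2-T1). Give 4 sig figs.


Step 1: dF = F2 - F1 = -6.226729e-19 - (-6.159e-19) = -6.7729e-21 J
Step 2: dT = T2 - T1 = 178.6 - 171.3 = 7.3 K
Step 3: S = -dF/dT = -(-6.7729e-21)/7.3 = 9.278e-22 J/K

9.278e-22


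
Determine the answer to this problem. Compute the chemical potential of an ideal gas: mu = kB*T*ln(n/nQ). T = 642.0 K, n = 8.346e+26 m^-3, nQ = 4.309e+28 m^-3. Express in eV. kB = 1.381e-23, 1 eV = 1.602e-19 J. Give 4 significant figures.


Step 1: n/nQ = 8.346e+26/4.309e+28 = 0.01937
Step 2: ln(n/nQ) = -3.944
Step 3: mu = kB*T*ln(n/nQ) = 8.866e-21*-3.944 = -3.497e-20 J
Step 4: Convert to eV: -3.497e-20/1.602e-19 = -0.2183 eV

-0.2183


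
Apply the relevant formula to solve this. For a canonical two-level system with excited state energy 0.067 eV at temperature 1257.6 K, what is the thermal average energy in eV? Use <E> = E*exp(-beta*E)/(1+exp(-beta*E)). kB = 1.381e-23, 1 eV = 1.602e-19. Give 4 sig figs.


Step 1: beta*E = 0.067*1.602e-19/(1.381e-23*1257.6) = 0.618
Step 2: exp(-beta*E) = 0.539
Step 3: <E> = 0.067*0.539/(1+0.539) = 0.02347 eV

0.02347


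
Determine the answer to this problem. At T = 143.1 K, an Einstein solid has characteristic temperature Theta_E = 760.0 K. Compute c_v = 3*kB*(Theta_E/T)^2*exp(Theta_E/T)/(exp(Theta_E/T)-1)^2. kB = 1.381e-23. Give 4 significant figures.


Step 1: x = Theta_E/T = 760.0/143.1 = 5.311
Step 2: x^2 = 28.21
Step 3: exp(x) = 202.5
Step 4: c_v = 3*1.381e-23*28.21*202.5/(202.5-1)^2 = 5.827e-24

5.827e-24


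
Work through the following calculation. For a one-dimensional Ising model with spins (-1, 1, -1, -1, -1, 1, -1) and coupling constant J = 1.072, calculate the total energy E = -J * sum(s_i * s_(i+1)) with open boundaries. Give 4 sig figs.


Step 1: Nearest-neighbor products: -1, -1, 1, 1, -1, -1
Step 2: Sum of products = -2
Step 3: E = -1.072 * -2 = 2.144

2.144


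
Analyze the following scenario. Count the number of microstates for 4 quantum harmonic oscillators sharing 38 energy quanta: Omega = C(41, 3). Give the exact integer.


Step 1: Use binomial coefficient C(41, 3)
Step 2: Numerator = 41! / 38!
Step 3: Denominator = 3!
Step 4: Omega = 10660

10660


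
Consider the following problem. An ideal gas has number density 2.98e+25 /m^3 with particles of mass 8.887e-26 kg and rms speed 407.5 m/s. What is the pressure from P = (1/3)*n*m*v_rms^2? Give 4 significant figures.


Step 1: v_rms^2 = 407.5^2 = 1.661e+05
Step 2: n*m = 2.98e+25*8.887e-26 = 2.648
Step 3: P = (1/3)*2.648*1.661e+05 = 1.466e+05 Pa

1.466e+05


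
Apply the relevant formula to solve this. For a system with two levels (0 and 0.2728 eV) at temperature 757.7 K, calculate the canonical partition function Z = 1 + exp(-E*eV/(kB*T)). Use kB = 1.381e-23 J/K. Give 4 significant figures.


Step 1: Compute beta*E = E*eV/(kB*T) = 0.2728*1.602e-19/(1.381e-23*757.7) = 4.177
Step 2: exp(-beta*E) = exp(-4.177) = 0.01535
Step 3: Z = 1 + 0.01535 = 1.015

1.015


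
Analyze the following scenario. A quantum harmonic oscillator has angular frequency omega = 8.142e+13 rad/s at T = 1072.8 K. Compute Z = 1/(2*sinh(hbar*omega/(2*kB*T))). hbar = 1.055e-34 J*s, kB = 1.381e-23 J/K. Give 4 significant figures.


Step 1: Compute x = hbar*omega/(kB*T) = 1.055e-34*8.142e+13/(1.381e-23*1072.8) = 0.5798
Step 2: x/2 = 0.2899
Step 3: sinh(x/2) = 0.294
Step 4: Z = 1/(2*0.294) = 1.701

1.701


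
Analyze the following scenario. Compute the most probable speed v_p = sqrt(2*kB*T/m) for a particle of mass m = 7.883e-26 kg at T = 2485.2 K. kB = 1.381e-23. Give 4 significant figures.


Step 1: Numerator = 2*kB*T = 2*1.381e-23*2485.2 = 6.864e-20
Step 2: Ratio = 6.864e-20 / 7.883e-26 = 8.708e+05
Step 3: v_p = sqrt(8.708e+05) = 933.1 m/s

933.1


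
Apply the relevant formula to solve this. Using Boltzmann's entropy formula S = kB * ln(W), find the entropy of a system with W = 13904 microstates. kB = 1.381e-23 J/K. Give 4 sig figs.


Step 1: ln(W) = ln(13904) = 9.54
Step 2: S = kB * ln(W) = 1.381e-23 * 9.54
Step 3: S = 1.317e-22 J/K

1.317e-22


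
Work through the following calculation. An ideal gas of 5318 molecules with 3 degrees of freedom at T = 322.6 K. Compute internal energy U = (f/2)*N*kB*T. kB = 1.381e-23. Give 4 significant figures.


Step 1: f/2 = 3/2 = 1.5
Step 2: N*kB*T = 5318*1.381e-23*322.6 = 2.369e-17
Step 3: U = 1.5 * 2.369e-17 = 3.554e-17 J

3.554e-17
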